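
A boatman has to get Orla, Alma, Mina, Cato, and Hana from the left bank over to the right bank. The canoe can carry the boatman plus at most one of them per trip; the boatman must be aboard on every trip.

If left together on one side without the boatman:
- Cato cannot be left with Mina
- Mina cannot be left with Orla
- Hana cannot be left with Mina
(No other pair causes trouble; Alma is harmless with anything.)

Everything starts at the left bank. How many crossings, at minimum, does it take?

impossible

Following every safe sequence of crossings from the start, the most of the 5 that can be at the right bank as the canoe arrives there on crossings 1, 3, 5 is 1, 2, 3 respectively; the best ever achieved is 3 of 5.
From crossing 7 on, no configuration arises that was not already reachable earlier: only 18 distinct safe configurations (who is on which side, and where the canoe is) can ever be reached, none of them has everyone across, and every continuation just revisits them. So no valid plan exists.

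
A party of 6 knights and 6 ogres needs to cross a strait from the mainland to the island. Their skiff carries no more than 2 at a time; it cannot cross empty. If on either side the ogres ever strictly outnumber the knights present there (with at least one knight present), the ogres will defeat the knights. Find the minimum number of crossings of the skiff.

Following every safe sequence of crossings from the start, the most of the 12 that can be at the island as the skiff arrives there on crossings 1, 3, 5, 7, 9 is 2, 3, 4, 5, 6 respectively; the best ever achieved is 6 of 12.
From crossing 11 on, no configuration arises that was not already reachable earlier: only 15 distinct safe configurations (who is on which side, and where the skiff is) can ever be reached, none of them has everyone across, and every continuation just revisits them. They are: 0 knights + 0 ogres across (skiff back at the start); 0 knights + 1 ogre across (skiff there); 0 knights + 1 ogre across (skiff back at the start); 0 knights + 2 ogres across (skiff there); 0 knights + 2 ogres across (skiff back at the start); 0 knights + 3 ogres across (skiff there); 0 knights + 3 ogres across (skiff back at the start); 0 knights + 4 ogres across (skiff there); 0 knights + 4 ogres across (skiff back at the start); 0 knights + 5 ogres across (skiff there); 0 knights + 5 ogres across (skiff back at the start); 0 knights + 6 ogres across (skiff there); 1 knight + 1 ogre across (skiff there); 1 knight + 1 ogre across (skiff back at the start); 2 knights + 2 ogres across (skiff there). So no valid plan exists.

impossible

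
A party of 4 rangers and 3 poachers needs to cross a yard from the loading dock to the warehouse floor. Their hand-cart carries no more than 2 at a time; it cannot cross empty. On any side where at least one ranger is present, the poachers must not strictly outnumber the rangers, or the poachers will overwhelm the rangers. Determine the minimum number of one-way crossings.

Counting alone: each trip to the warehouse floor takes at most 2 across and each return brings at least 1 back, so after t trips out (and t−1 returns) at most 2t − (t−1) of the 7 are across; that first reaches 7 at t = 6, so at least 11 crossings are needed.
The plan below uses exactly 11 crossings, so it is optimal:
1. 2 poachers → the warehouse floor.  (the loading dock: 4R 1P; the warehouse floor: 0R 2P)
2. 1 poacher ← the loading dock.  (the loading dock: 4R 2P; the warehouse floor: 0R 1P)
3. 2 poachers → the warehouse floor.  (the loading dock: 4R 0P; the warehouse floor: 0R 3P)
4. 1 poacher ← the loading dock.  (the loading dock: 4R 1P; the warehouse floor: 0R 2P)
5. 2 rangers → the warehouse floor.  (the loading dock: 2R 1P; the warehouse floor: 2R 2P)
6. 1 poacher ← the loading dock.  (the loading dock: 2R 2P; the warehouse floor: 2R 1P)
7. 1 ranger and 1 poacher → the warehouse floor.  (the loading dock: 1R 1P; the warehouse floor: 3R 2P)
8. 1 ranger ← the loading dock.  (the loading dock: 2R 1P; the warehouse floor: 2R 2P)
9. 1 ranger and 1 poacher → the warehouse floor.  (the loading dock: 1R 0P; the warehouse floor: 3R 3P)
10. 1 poacher ← the loading dock.  (the loading dock: 1R 1P; the warehouse floor: 3R 2P)
11. 1 ranger and 1 poacher → the warehouse floor.  (the loading dock: 0R 0P; the warehouse floor: 4R 3P)

11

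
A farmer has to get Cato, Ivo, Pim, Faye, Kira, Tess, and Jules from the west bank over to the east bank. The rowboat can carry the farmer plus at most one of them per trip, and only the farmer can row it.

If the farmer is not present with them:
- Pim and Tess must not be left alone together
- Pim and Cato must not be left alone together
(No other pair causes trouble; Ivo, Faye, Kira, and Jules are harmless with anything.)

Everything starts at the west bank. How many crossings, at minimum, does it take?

Counting alone: the farmer can take at most 1 across per trip to the east bank, so moving all 7 needs at least 7 loaded trips out, with a return between consecutive ones — at least 13 crossings.
The safety rule pushes this higher. Following every safe sequence of crossings, the most of the 7 that can be at the east bank as the rowboat arrives there on crossing 13 is 6 — never all 7.
So no plan with fewer than 15 crossings exists, and this one achieves 15:
1. Farmer goes to the east bank with Pim.  [the west bank: Cato, Faye, Ivo, Jules, Kira, Tess | the east bank: Pim]
2. Farmer goes back to the west bank alone.  [the west bank: Cato, Faye, Ivo, Jules, Kira, Tess | the east bank: Pim]
3. Farmer goes to the east bank with Cato.  [the west bank: Faye, Ivo, Jules, Kira, Tess | the east bank: Cato, Pim]
4. Farmer goes back to the west bank with Pim.  [the west bank: Faye, Ivo, Jules, Kira, Pim, Tess | the east bank: Cato]
5. Farmer goes to the east bank with Tess.  [the west bank: Faye, Ivo, Jules, Kira, Pim | the east bank: Cato, Tess]
6. Farmer goes back to the west bank alone.  [the west bank: Faye, Ivo, Jules, Kira, Pim | the east bank: Cato, Tess]
7. Farmer goes to the east bank with Ivo.  [the west bank: Faye, Jules, Kira, Pim | the east bank: Cato, Ivo, Tess]
8. Farmer goes back to the west bank alone.  [the west bank: Faye, Jules, Kira, Pim | the east bank: Cato, Ivo, Tess]
9. Farmer goes to the east bank with Faye.  [the west bank: Jules, Kira, Pim | the east bank: Cato, Faye, Ivo, Tess]
10. Farmer goes back to the west bank alone.  [the west bank: Jules, Kira, Pim | the east bank: Cato, Faye, Ivo, Tess]
11. Farmer goes to the east bank with Kira.  [the west bank: Jules, Pim | the east bank: Cato, Faye, Ivo, Kira, Tess]
12. Farmer goes back to the west bank alone.  [the west bank: Jules, Pim | the east bank: Cato, Faye, Ivo, Kira, Tess]
13. Farmer goes to the east bank with Jules.  [the west bank: Pim | the east bank: Cato, Faye, Ivo, Jules, Kira, Tess]
14. Farmer goes back to the west bank alone.  [the west bank: Pim | the east bank: Cato, Faye, Ivo, Jules, Kira, Tess]
15. Farmer goes to the east bank with Pim.  [the west bank: — | the east bank: Cato, Faye, Ivo, Jules, Kira, Pim, Tess]

15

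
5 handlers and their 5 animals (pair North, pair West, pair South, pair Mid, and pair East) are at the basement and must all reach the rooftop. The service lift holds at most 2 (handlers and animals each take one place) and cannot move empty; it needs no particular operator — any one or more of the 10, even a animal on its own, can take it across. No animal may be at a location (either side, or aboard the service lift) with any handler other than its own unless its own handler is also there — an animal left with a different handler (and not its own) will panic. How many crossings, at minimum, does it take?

impossible

Following every safe sequence of crossings from the start, the most of the 10 that can be at the rooftop as the service lift arrives there on crossings 1, 3, 5, 7 is 2, 3, 4, 5 respectively; the best ever achieved is 5 of 10.
From crossing 9 on, no configuration arises that was not already reachable earlier: only 82 distinct safe configurations (who is on which side, and where the service lift is) can ever be reached, none of them has everyone across, and every continuation just revisits them. So no valid plan exists.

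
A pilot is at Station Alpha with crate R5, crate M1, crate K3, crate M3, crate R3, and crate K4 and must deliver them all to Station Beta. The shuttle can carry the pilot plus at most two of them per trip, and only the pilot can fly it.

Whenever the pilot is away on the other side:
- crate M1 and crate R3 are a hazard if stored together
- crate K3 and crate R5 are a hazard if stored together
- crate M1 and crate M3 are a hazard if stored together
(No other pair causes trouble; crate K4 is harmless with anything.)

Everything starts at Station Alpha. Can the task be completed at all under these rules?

1. Pilot goes to Station Beta with crate M1 and crate R5.  [Station Alpha: crate K3, crate K4, crate M3, crate R3 | Station Beta: crate M1, crate R5]
2. Pilot goes back to Station Alpha alone.  [Station Alpha: crate K3, crate K4, crate M3, crate R3 | Station Beta: crate M1, crate R5]
3. Pilot goes to Station Beta with crate M3.  [Station Alpha: crate K3, crate K4, crate R3 | Station Beta: crate M1, crate M3, crate R5]
4. Pilot goes back to Station Alpha with crate M1.  [Station Alpha: crate K3, crate K4, crate M1, crate R3 | Station Beta: crate M3, crate R5]
5. Pilot goes to Station Beta with crate K4 and crate R3.  [Station Alpha: crate K3, crate M1 | Station Beta: crate K4, crate M3, crate R3, crate R5]
6. Pilot goes back to Station Alpha alone.  [Station Alpha: crate K3, crate M1 | Station Beta: crate K4, crate M3, crate R3, crate R5]
7. Pilot goes to Station Beta with crate K3 and crate M1.  [Station Alpha: — | Station Beta: crate K3, crate K4, crate M1, crate M3, crate R3, crate R5]

Yes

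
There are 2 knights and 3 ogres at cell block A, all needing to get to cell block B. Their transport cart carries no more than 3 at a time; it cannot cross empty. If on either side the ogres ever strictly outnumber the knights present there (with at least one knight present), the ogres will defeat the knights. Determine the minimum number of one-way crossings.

impossible

The ogres already outnumber the knights at cell block A before anyone moves, so the starting position itself is disallowed.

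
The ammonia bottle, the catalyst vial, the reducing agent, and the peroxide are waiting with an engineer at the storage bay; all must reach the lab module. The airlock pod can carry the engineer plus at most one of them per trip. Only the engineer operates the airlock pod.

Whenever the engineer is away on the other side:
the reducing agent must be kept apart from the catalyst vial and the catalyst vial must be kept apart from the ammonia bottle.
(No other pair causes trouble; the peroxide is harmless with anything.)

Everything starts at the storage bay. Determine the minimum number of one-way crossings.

9

Counting alone: the engineer can take at most 1 across per trip to the lab module, so moving all 4 needs at least 4 loaded trips out, with a return between consecutive ones — at least 7 crossings.
The safety rule pushes this higher. Following every safe sequence of crossings, the most of the 4 that can be at the lab module as the airlock pod arrives there on crossing 7 is 3 — never all 4.
So no plan with fewer than 9 crossings exists, and this one achieves 9:
1. Engineer goes to the lab module with the catalyst vial.
2. Engineer goes back to the storage bay alone.
3. Engineer goes to the lab module with the ammonia bottle.
4. Engineer goes back to the storage bay with the catalyst vial.
5. Engineer goes to the lab module with the reducing agent.
6. Engineer goes back to the storage bay alone.
7. Engineer goes to the lab module with the peroxide.
8. Engineer goes back to the storage bay alone.
9. Engineer goes to the lab module with the catalyst vial.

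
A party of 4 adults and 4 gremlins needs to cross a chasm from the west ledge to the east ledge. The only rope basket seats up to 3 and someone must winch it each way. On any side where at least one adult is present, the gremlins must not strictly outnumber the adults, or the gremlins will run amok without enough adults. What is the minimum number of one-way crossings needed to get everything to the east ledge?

Counting alone: each trip to the east ledge takes at most 3 across and each return brings at least 1 back, so after t trips out (and t−1 returns) at most 3t − (t−1) of the 8 are across; that first reaches 8 at t = 4, so at least 7 crossings are needed.
The safety rule pushes this higher. Following every safe sequence of crossings, the most of the 8 that can be at the east ledge as the rope basket arrives there on crossing 7 is 7 — never all 8.
So no plan with fewer than 9 crossings exists, and this one achieves 9:
1. 2 gremlins → the east ledge.  (the west ledge: 4A 2G; the east ledge: 0A 2G)
2. 1 gremlin ← the west ledge.  (the west ledge: 4A 3G; the east ledge: 0A 1G)
3. 3 gremlins → the east ledge.  (the west ledge: 4A 0G; the east ledge: 0A 4G)
4. 1 gremlin ← the west ledge.  (the west ledge: 4A 1G; the east ledge: 0A 3G)
5. 3 adults → the east ledge.  (the west ledge: 1A 1G; the east ledge: 3A 3G)
6. 1 adult and 1 gremlin ← the west ledge.  (the west ledge: 2A 2G; the east ledge: 2A 2G)
7. 2 adults → the east ledge.  (the west ledge: 0A 2G; the east ledge: 4A 2G)
8. 1 gremlin ← the west ledge.  (the west ledge: 0A 3G; the east ledge: 4A 1G)
9. 3 gremlins → the east ledge.  (the west ledge: 0A 0G; the east ledge: 4A 4G)

9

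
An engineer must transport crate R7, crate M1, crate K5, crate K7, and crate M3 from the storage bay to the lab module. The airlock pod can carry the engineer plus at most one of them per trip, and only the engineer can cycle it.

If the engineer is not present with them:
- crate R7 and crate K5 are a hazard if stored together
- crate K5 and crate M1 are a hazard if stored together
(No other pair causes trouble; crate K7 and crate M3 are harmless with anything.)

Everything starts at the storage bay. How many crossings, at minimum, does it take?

11

Counting alone: the engineer can take at most 1 across per trip to the lab module, so moving all 5 needs at least 5 loaded trips out, with a return between consecutive ones — at least 9 crossings.
The safety rule pushes this higher. Following every safe sequence of crossings, the most of the 5 that can be at the lab module as the airlock pod arrives there on crossing 9 is 4 — never all 5.
So no plan with fewer than 11 crossings exists, and this one achieves 11:
1. Engineer goes to the lab module with crate K5.  [the storage bay: crate K7, crate M1, crate M3, crate R7 | the lab module: crate K5]
2. Engineer goes back to the storage bay alone.  [the storage bay: crate K7, crate M1, crate M3, crate R7 | the lab module: crate K5]
3. Engineer goes to the lab module with crate R7.  [the storage bay: crate K7, crate M1, crate M3 | the lab module: crate K5, crate R7]
4. Engineer goes back to the storage bay with crate K5.  [the storage bay: crate K5, crate K7, crate M1, crate M3 | the lab module: crate R7]
5. Engineer goes to the lab module with crate M1.  [the storage bay: crate K5, crate K7, crate M3 | the lab module: crate M1, crate R7]
6. Engineer goes back to the storage bay alone.  [the storage bay: crate K5, crate K7, crate M3 | the lab module: crate M1, crate R7]
7. Engineer goes to the lab module with crate K7.  [the storage bay: crate K5, crate M3 | the lab module: crate K7, crate M1, crate R7]
8. Engineer goes back to the storage bay alone.  [the storage bay: crate K5, crate M3 | the lab module: crate K7, crate M1, crate R7]
9. Engineer goes to the lab module with crate M3.  [the storage bay: crate K5 | the lab module: crate K7, crate M1, crate M3, crate R7]
10. Engineer goes back to the storage bay alone.  [the storage bay: crate K5 | the lab module: crate K7, crate M1, crate M3, crate R7]
11. Engineer goes to the lab module with crate K5.  [the storage bay: — | the lab module: crate K5, crate K7, crate M1, crate M3, crate R7]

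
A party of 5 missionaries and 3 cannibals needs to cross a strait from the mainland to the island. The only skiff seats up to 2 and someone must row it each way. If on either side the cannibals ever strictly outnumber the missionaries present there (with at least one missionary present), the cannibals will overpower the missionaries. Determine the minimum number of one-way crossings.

13

Counting alone: each trip to the island takes at most 2 across and each return brings at least 1 back, so after t trips out (and t−1 returns) at most 2t − (t−1) of the 8 are across; that first reaches 8 at t = 7, so at least 13 crossings are needed.
The plan below uses exactly 13 crossings, so it is optimal:
1. 2 cannibals → the island.  (the mainland: 5M 1C; the island: 0M 2C)
2. 1 cannibal ← the mainland.  (the mainland: 5M 2C; the island: 0M 1C)
3. 2 cannibals → the island.  (the mainland: 5M 0C; the island: 0M 3C)
4. 1 cannibal ← the mainland.  (the mainland: 5M 1C; the island: 0M 2C)
5. 2 missionaries → the island.  (the mainland: 3M 1C; the island: 2M 2C)
6. 1 cannibal ← the mainland.  (the mainland: 3M 2C; the island: 2M 1C)
7. 1 missionary and 1 cannibal → the island.  (the mainland: 2M 1C; the island: 3M 2C)
8. 1 cannibal ← the mainland.  (the mainland: 2M 2C; the island: 3M 1C)
9. 2 cannibals → the island.  (the mainland: 2M 0C; the island: 3M 3C)
10. 1 cannibal ← the mainland.  (the mainland: 2M 1C; the island: 3M 2C)
11. 1 missionary and 1 cannibal → the island.  (the mainland: 1M 0C; the island: 4M 3C)
12. 1 cannibal ← the mainland.  (the mainland: 1M 1C; the island: 4M 2C)
13. 1 missionary and 1 cannibal → the island.  (the mainland: 0M 0C; the island: 5M 3C)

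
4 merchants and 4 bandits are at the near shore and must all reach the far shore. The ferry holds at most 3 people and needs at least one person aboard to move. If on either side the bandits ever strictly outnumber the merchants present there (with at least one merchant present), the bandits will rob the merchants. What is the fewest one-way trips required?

Counting alone: each trip to the far shore takes at most 3 across and each return brings at least 1 back, so after t trips out (and t−1 returns) at most 3t − (t−1) of the 8 are across; that first reaches 8 at t = 4, so at least 7 crossings are needed.
The safety rule pushes this higher. Following every safe sequence of crossings, the most of the 8 that can be at the far shore as the ferry arrives there on crossing 7 is 7 — never all 8.
So no plan with fewer than 9 crossings exists, and this one achieves 9:
1. 2 bandits → the far shore.  (the near shore: 4M 2B; the far shore: 0M 2B)
2. 1 bandit ← the near shore.  (the near shore: 4M 3B; the far shore: 0M 1B)
3. 3 bandits → the far shore.  (the near shore: 4M 0B; the far shore: 0M 4B)
4. 1 bandit ← the near shore.  (the near shore: 4M 1B; the far shore: 0M 3B)
5. 3 merchants → the far shore.  (the near shore: 1M 1B; the far shore: 3M 3B)
6. 1 merchant and 1 bandit ← the near shore.  (the near shore: 2M 2B; the far shore: 2M 2B)
7. 2 merchants → the far shore.  (the near shore: 0M 2B; the far shore: 4M 2B)
8. 1 bandit ← the near shore.  (the near shore: 0M 3B; the far shore: 4M 1B)
9. 3 bandits → the far shore.  (the near shore: 0M 0B; the far shore: 4M 4B)

9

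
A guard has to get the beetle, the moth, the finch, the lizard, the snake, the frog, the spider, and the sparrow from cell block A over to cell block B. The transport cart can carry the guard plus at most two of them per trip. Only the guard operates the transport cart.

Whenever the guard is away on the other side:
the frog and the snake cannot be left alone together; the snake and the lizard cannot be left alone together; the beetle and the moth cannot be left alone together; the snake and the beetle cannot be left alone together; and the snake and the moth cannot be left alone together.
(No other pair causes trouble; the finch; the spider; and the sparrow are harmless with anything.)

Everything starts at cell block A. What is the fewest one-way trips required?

13

Counting alone: the guard can take at most 2 across per trip to cell block B, so moving all 8 needs at least 4 loaded trips out, with a return between consecutive ones — at least 7 crossings.
The safety rule pushes this higher. Following every safe sequence of crossings, the most of the 8 that can be at cell block B as the transport cart arrives there on crossings 7, 9, 11 is 5, 6, 7 respectively — never all 8.
So no plan with fewer than 13 crossings exists, and this one achieves 13:
1. Guard goes to cell block B with the beetle and the snake.  [cell block A: the finch, the frog, the lizard, the moth, the sparrow, the spider | cell block B: the beetle, the snake]
2. Guard goes back to cell block A with the beetle.  [cell block A: the beetle, the finch, the frog, the lizard, the moth, the sparrow, the spider | cell block B: the snake]
3. Guard goes to cell block B with the beetle and the finch.  [cell block A: the frog, the lizard, the moth, the sparrow, the spider | cell block B: the beetle, the finch, the snake]
4. Guard goes back to cell block A with the beetle.  [cell block A: the beetle, the frog, the lizard, the moth, the sparrow, the spider | cell block B: the finch, the snake]
5. Guard goes to cell block B with the beetle and the lizard.  [cell block A: the frog, the moth, the sparrow, the spider | cell block B: the beetle, the finch, the lizard, the snake]
6. Guard goes back to cell block A with the snake.  [cell block A: the frog, the moth, the snake, the sparrow, the spider | cell block B: the beetle, the finch, the lizard]
7. Guard goes to cell block B with the frog and the moth.  [cell block A: the snake, the sparrow, the spider | cell block B: the beetle, the finch, the frog, the lizard, the moth]
8. Guard goes back to cell block A with the beetle.  [cell block A: the beetle, the snake, the sparrow, the spider | cell block B: the finch, the frog, the lizard, the moth]
9. Guard goes to cell block B with the beetle and the spider.  [cell block A: the snake, the sparrow | cell block B: the beetle, the finch, the frog, the lizard, the moth, the spider]
10. Guard goes back to cell block A with the beetle.  [cell block A: the beetle, the snake, the sparrow | cell block B: the finch, the frog, the lizard, the moth, the spider]
11. Guard goes to cell block B with the beetle and the sparrow.  [cell block A: the snake | cell block B: the beetle, the finch, the frog, the lizard, the moth, the sparrow, the spider]
12. Guard goes back to cell block A with the beetle.  [cell block A: the beetle, the snake | cell block B: the finch, the frog, the lizard, the moth, the sparrow, the spider]
13. Guard goes to cell block B with the beetle and the snake.  [cell block A: — | cell block B: the beetle, the finch, the frog, the lizard, the moth, the snake, the sparrow, the spider]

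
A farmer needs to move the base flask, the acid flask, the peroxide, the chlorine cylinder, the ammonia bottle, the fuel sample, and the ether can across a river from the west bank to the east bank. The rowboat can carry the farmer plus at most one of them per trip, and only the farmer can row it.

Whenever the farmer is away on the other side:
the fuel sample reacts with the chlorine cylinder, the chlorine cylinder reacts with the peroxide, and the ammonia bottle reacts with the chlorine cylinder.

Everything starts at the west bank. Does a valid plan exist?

No

Following every safe sequence of crossings from the start, the most of the 7 that can be at the east bank as the rowboat arrives there on crossings 1, 3, 5, 7, 9 is 1, 2, 3, 4, 5 respectively; the best ever achieved is 5 of 7.
From crossing 11 on, no configuration arises that was not already reachable earlier: only 72 distinct safe configurations (who is on which side, and where the rowboat is) can ever be reached, none of them has everyone across, and every continuation just revisits them. So no valid plan exists.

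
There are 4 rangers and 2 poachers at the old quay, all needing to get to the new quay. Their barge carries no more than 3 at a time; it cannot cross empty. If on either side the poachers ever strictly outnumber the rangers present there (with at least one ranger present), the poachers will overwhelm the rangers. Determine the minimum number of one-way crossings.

Counting alone: each trip to the new quay takes at most 3 across and each return brings at least 1 back, so after t trips out (and t−1 returns) at most 3t − (t−1) of the 6 are across; that first reaches 6 at t = 3, so at least 5 crossings are needed.
The plan below uses exactly 5 crossings, so it is optimal:
1. 2 poachers → the new quay.  (the old quay: 4R 0P; the new quay: 0R 2P)
2. 1 poacher ← the old quay.  (the old quay: 4R 1P; the new quay: 0R 1P)
3. 2 rangers and 1 poacher → the new quay.  (the old quay: 2R 0P; the new quay: 2R 2P)
4. 1 poacher ← the old quay.  (the old quay: 2R 1P; the new quay: 2R 1P)
5. 2 rangers and 1 poacher → the new quay.  (the old quay: 0R 0P; the new quay: 4R 2P)

5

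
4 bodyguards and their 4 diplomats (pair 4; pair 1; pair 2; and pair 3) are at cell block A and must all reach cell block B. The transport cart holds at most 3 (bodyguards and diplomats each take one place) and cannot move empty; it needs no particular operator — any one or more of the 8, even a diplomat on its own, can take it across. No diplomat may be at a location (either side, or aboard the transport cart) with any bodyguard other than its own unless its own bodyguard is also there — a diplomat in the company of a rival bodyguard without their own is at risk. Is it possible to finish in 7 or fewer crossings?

No

Counting alone: each trip to cell block B takes at most 3 across and each return brings at least 1 back, so after t trips out (and t−1 returns) at most 3t − (t−1) of the 8 are across; that first reaches 8 at t = 4, so at least 7 crossings are needed.
The safety rule pushes this higher. Following every safe sequence of crossings, the most of the 8 that can be at cell block B as the transport cart arrives there on crossing 7 is 7 — never all 8.
So the move cannot be finished within 7 crossings. (The shortest complete plan takes 9:)
1. bodyguard 4 and diplomat 4 cross → cell block B.
2. bodyguard 4 crosses ← cell block A.
3. bodyguard 1, bodyguard 4, and diplomat 1 cross → cell block B.
4. bodyguard 4 and diplomat 4 cross ← cell block A.
5. bodyguard 2, bodyguard 3, and bodyguard 4 cross → cell block B.
6. diplomat 1 crosses ← cell block A.
7. diplomat 1 and diplomat 4 cross → cell block B.
8. diplomat 4 crosses ← cell block A.
9. diplomat 2, diplomat 3, and diplomat 4 cross → cell block B.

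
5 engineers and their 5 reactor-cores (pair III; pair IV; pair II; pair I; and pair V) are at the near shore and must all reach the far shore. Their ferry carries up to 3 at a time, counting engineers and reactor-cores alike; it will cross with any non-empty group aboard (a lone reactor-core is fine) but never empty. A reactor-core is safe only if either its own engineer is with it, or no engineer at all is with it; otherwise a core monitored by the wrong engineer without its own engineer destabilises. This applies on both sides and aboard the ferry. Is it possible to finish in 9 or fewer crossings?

Counting alone: each trip to the far shore takes at most 3 across and each return brings at least 1 back, so after t trips out (and t−1 returns) at most 3t − (t−1) of the 10 are across; that first reaches 10 at t = 5, so at least 9 crossings are needed.
The safety rule pushes this higher. Following every safe sequence of crossings, the most of the 10 that can be at the far shore as the ferry arrives there on crossing 9 is 9 — never all 10.
So the move cannot be finished within 9 crossings. (The shortest complete plan takes 11:)
1. engineer III and reactor-core III cross → the far shore.
2. engineer III crosses ← the near shore.
3. reactor-core I, reactor-core II, and reactor-core IV cross → the far shore.
4. reactor-core III crosses ← the near shore.
5. engineer I, engineer II, and engineer IV cross → the far shore.
6. engineer IV and reactor-core IV cross ← the near shore.
7. engineer III, engineer IV, and engineer V cross → the far shore.
8. reactor-core II crosses ← the near shore.
9. reactor-core III and reactor-core IV cross → the far shore.
10. reactor-core III crosses ← the near shore.
11. reactor-core II, reactor-core III, and reactor-core V cross → the far shore.

No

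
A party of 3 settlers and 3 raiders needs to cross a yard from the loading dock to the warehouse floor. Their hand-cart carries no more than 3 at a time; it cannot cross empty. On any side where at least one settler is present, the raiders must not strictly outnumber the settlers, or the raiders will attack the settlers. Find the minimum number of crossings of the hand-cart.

Counting alone: each trip to the warehouse floor takes at most 3 across and each return brings at least 1 back, so after t trips out (and t−1 returns) at most 3t − (t−1) of the 6 are across; that first reaches 6 at t = 3, so at least 5 crossings are needed.
The plan below uses exactly 5 crossings, so it is optimal:
1. 2 raiders → the warehouse floor.  (the loading dock: 3S 1R; the warehouse floor: 0S 2R)
2. 1 raider ← the loading dock.  (the loading dock: 3S 2R; the warehouse floor: 0S 1R)
3. 3 settlers → the warehouse floor.  (the loading dock: 0S 2R; the warehouse floor: 3S 1R)
4. 1 raider ← the loading dock.  (the loading dock: 0S 3R; the warehouse floor: 3S 0R)
5. 3 raiders → the warehouse floor.  (the loading dock: 0S 0R; the warehouse floor: 3S 3R)

5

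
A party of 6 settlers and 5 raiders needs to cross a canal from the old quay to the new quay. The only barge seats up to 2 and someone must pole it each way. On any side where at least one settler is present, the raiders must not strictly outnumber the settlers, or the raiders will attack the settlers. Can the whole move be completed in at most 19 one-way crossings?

Yes

Yes — this plan uses 19 crossings (≤ 19):
1. 2 raiders → the new quay.  (the old quay: 6S 3R; the new quay: 0S 2R)
2. 1 raider ← the old quay.  (the old quay: 6S 4R; the new quay: 0S 1R)
3. 2 raiders → the new quay.  (the old quay: 6S 2R; the new quay: 0S 3R)
4. 1 raider ← the old quay.  (the old quay: 6S 3R; the new quay: 0S 2R)
5. 2 settlers → the new quay.  (the old quay: 4S 3R; the new quay: 2S 2R)
6. 1 raider ← the old quay.  (the old quay: 4S 4R; the new quay: 2S 1R)
7. 1 settler and 1 raider → the new quay.  (the old quay: 3S 3R; the new quay: 3S 2R)
8. 1 settler ← the old quay.  (the old quay: 4S 3R; the new quay: 2S 2R)
9. 1 settler and 1 raider → the new quay.  (the old quay: 3S 2R; the new quay: 3S 3R)
10. 1 raider ← the old quay.  (the old quay: 3S 3R; the new quay: 3S 2R)
11. 1 settler and 1 raider → the new quay.  (the old quay: 2S 2R; the new quay: 4S 3R)
12. 1 settler ← the old quay.  (the old quay: 3S 2R; the new quay: 3S 3R)
13. 1 settler and 1 raider → the new quay.  (the old quay: 2S 1R; the new quay: 4S 4R)
14. 1 raider ← the old quay.  (the old quay: 2S 2R; the new quay: 4S 3R)
15. 1 settler and 1 raider → the new quay.  (the old quay: 1S 1R; the new quay: 5S 4R)
16. 1 settler ← the old quay.  (the old quay: 2S 1R; the new quay: 4S 4R)
17. 1 settler and 1 raider → the new quay.  (the old quay: 1S 0R; the new quay: 5S 5R)
18. 1 raider ← the old quay.  (the old quay: 1S 1R; the new quay: 5S 4R)
19. 1 settler and 1 raider → the new quay.  (the old quay: 0S 0R; the new quay: 6S 5R)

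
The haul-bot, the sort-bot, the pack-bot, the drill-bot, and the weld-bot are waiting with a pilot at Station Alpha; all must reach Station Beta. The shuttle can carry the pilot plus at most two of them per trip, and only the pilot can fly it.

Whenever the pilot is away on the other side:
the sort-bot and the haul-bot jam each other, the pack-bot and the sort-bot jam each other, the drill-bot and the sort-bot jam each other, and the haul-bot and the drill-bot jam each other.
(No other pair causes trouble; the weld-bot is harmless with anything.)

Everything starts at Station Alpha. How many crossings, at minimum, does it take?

7

Counting alone: the pilot can take at most 2 across per trip to Station Beta, so moving all 5 needs at least 3 loaded trips out, with a return between consecutive ones — at least 5 crossings.
The safety rule pushes this higher. Following every safe sequence of crossings, the most of the 5 that can be at Station Beta as the shuttle arrives there on crossing 5 is 4 — never all 5.
So no plan with fewer than 7 crossings exists, and this one achieves 7:
1. Pilot goes to Station Beta with the haul-bot and the sort-bot.  [Station Alpha: the drill-bot, the pack-bot, the weld-bot | Station Beta: the haul-bot, the sort-bot]
2. Pilot goes back to Station Alpha with the haul-bot.  [Station Alpha: the drill-bot, the haul-bot, the pack-bot, the weld-bot | Station Beta: the sort-bot]
3. Pilot goes to Station Beta with the haul-bot and the pack-bot.  [Station Alpha: the drill-bot, the weld-bot | Station Beta: the haul-bot, the pack-bot, the sort-bot]
4. Pilot goes back to Station Alpha with the sort-bot.  [Station Alpha: the drill-bot, the sort-bot, the weld-bot | Station Beta: the haul-bot, the pack-bot]
5. Pilot goes to Station Beta with the sort-bot and the weld-bot.  [Station Alpha: the drill-bot | Station Beta: the haul-bot, the pack-bot, the sort-bot, the weld-bot]
6. Pilot goes back to Station Alpha with the sort-bot.  [Station Alpha: the drill-bot, the sort-bot | Station Beta: the haul-bot, the pack-bot, the weld-bot]
7. Pilot goes to Station Beta with the drill-bot and the sort-bot.  [Station Alpha: — | Station Beta: the drill-bot, the haul-bot, the pack-bot, the sort-bot, the weld-bot]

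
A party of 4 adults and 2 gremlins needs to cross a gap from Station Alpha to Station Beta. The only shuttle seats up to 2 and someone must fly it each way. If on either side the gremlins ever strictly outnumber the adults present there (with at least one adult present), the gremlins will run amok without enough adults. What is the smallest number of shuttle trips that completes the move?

Counting alone: each trip to Station Beta takes at most 2 across and each return brings at least 1 back, so after t trips out (and t−1 returns) at most 2t − (t−1) of the 6 are across; that first reaches 6 at t = 5, so at least 9 crossings are needed.
The plan below uses exactly 9 crossings, so it is optimal:
1. 2 gremlins → Station Beta.  (Station Alpha: 4A 0G; Station Beta: 0A 2G)
2. 1 gremlin ← Station Alpha.  (Station Alpha: 4A 1G; Station Beta: 0A 1G)
3. 2 adults → Station Beta.  (Station Alpha: 2A 1G; Station Beta: 2A 1G)
4. 1 gremlin ← Station Alpha.  (Station Alpha: 2A 2G; Station Beta: 2A 0G)
5. 2 gremlins → Station Beta.  (Station Alpha: 2A 0G; Station Beta: 2A 2G)
6. 1 gremlin ← Station Alpha.  (Station Alpha: 2A 1G; Station Beta: 2A 1G)
7. 1 adult and 1 gremlin → Station Beta.  (Station Alpha: 1A 0G; Station Beta: 3A 2G)
8. 1 gremlin ← Station Alpha.  (Station Alpha: 1A 1G; Station Beta: 3A 1G)
9. 1 adult and 1 gremlin → Station Beta.  (Station Alpha: 0A 0G; Station Beta: 4A 2G)

9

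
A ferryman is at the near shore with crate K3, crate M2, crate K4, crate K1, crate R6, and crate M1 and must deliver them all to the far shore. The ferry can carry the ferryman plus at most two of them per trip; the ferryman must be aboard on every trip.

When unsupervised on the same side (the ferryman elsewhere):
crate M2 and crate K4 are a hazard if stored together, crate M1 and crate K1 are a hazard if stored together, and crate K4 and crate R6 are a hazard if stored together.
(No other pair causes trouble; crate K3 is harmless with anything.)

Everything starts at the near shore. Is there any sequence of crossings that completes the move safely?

Yes

1. Ferryman goes to the far shore with crate K1 and crate K4.  [the near shore: crate K3, crate M1, crate M2, crate R6 | the far shore: crate K1, crate K4]
2. Ferryman goes back to the near shore alone.  [the near shore: crate K3, crate M1, crate M2, crate R6 | the far shore: crate K1, crate K4]
3. Ferryman goes to the far shore with crate K3.  [the near shore: crate M1, crate M2, crate R6 | the far shore: crate K1, crate K3, crate K4]
4. Ferryman goes back to the near shore alone.  [the near shore: crate M1, crate M2, crate R6 | the far shore: crate K1, crate K3, crate K4]
5. Ferryman goes to the far shore with crate M2 and crate R6.  [the near shore: crate M1 | the far shore: crate K1, crate K3, crate K4, crate M2, crate R6]
6. Ferryman goes back to the near shore with crate K4.  [the near shore: crate K4, crate M1 | the far shore: crate K1, crate K3, crate M2, crate R6]
7. Ferryman goes to the far shore with crate K4 and crate M1.  [the near shore: — | the far shore: crate K1, crate K3, crate K4, crate M1, crate M2, crate R6]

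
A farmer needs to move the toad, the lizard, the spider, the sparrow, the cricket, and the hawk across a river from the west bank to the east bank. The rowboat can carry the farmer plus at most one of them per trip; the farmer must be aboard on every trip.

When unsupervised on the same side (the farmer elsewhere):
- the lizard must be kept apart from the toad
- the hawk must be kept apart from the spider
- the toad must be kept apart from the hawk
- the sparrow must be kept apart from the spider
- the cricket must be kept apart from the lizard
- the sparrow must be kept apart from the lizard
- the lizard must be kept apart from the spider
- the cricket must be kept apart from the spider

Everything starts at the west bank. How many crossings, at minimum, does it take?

impossible

Whatever the first load, the items left behind include a forbidden pair without the farmer. No opening move is safe, so no plan exists.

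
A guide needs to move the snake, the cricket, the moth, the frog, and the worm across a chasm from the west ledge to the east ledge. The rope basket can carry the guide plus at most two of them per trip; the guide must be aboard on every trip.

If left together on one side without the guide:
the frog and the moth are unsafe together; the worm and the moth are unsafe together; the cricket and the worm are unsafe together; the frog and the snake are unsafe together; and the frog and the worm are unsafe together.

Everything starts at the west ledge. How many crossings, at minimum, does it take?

7

Counting alone: the guide can take at most 2 across per trip to the east ledge, so moving all 5 needs at least 3 loaded trips out, with a return between consecutive ones — at least 5 crossings.
The safety rule pushes this higher. Following every safe sequence of crossings, the most of the 5 that can be at the east ledge as the rope basket arrives there on crossing 5 is 4 — never all 5.
So no plan with fewer than 7 crossings exists, and this one achieves 7:
1. Guide goes to the east ledge with the frog and the worm.  [the west ledge: the cricket, the moth, the snake | the east ledge: the frog, the worm]
2. Guide goes back to the west ledge with the frog.  [the west ledge: the cricket, the frog, the moth, the snake | the east ledge: the worm]
3. Guide goes to the east ledge with the moth and the snake.  [the west ledge: the cricket, the frog | the east ledge: the moth, the snake, the worm]
4. Guide goes back to the west ledge with the moth.  [the west ledge: the cricket, the frog, the moth | the east ledge: the snake, the worm]
5. Guide goes to the east ledge with the cricket and the moth.  [the west ledge: the frog | the east ledge: the cricket, the moth, the snake, the worm]
6. Guide goes back to the west ledge with the worm.  [the west ledge: the frog, the worm | the east ledge: the cricket, the moth, the snake]
7. Guide goes to the east ledge with the frog and the worm.  [the west ledge: — | the east ledge: the cricket, the frog, the moth, the snake, the worm]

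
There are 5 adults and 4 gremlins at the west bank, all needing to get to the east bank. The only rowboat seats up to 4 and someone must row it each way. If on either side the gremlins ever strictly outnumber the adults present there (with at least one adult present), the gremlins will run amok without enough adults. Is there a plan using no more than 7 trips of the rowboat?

Yes

Yes — this plan uses 5 crossings (≤ 7):
1. 3 gremlins → the east bank.  (the west bank: 5A 1G; the east bank: 0A 3G)
2. 1 gremlin ← the west bank.  (the west bank: 5A 2G; the east bank: 0A 2G)
3. 3 adults and 1 gremlin → the east bank.  (the west bank: 2A 1G; the east bank: 3A 3G)
4. 1 gremlin ← the west bank.  (the west bank: 2A 2G; the east bank: 3A 2G)
5. 2 adults and 2 gremlins → the east bank.  (the west bank: 0A 0G; the east bank: 5A 4G)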